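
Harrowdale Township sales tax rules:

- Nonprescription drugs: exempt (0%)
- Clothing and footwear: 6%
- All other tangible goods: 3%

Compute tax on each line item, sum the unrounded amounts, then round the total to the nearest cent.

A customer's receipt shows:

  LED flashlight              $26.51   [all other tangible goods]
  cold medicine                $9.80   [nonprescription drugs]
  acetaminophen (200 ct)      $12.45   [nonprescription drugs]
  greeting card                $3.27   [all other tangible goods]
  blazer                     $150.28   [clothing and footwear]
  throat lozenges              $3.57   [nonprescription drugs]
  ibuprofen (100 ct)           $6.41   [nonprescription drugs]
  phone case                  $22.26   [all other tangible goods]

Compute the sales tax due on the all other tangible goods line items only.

$1.56

LED flashlight $26.51: all other tangible goods → 3% → $0.7953
Greeting card $3.27: all other tangible goods → 3% → $0.0981
Phone case $22.26: all other tangible goods → 3% → $0.6678
Tax on all other tangible goods: unrounded sum = $1.5612 → $1.56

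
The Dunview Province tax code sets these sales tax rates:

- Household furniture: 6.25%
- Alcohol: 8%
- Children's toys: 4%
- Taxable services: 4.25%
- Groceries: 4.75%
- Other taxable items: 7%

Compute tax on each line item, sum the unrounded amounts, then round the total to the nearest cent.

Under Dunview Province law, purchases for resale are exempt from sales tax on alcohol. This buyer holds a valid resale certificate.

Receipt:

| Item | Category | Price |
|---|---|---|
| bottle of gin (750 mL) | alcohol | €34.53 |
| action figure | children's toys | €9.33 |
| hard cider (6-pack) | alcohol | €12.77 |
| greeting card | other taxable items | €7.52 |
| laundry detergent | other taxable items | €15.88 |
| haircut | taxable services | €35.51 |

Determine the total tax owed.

Bottle of gin (750 mL) €34.53: alcohol, buyer-exempt → 0% → €0.00
Action figure €9.33: children's toys → 4% → €0.3732
Hard cider (6-pack) €12.77: alcohol, buyer-exempt → 0% → €0.00
Greeting card €7.52: other taxable items → 7% → €0.5264
Laundry detergent €15.88: other taxable items → 7% → €1.1116
Haircut €35.51: taxable services → 4.25% → €1.509175
Unrounded tax sum = €3.520375 → €3.52

€3.52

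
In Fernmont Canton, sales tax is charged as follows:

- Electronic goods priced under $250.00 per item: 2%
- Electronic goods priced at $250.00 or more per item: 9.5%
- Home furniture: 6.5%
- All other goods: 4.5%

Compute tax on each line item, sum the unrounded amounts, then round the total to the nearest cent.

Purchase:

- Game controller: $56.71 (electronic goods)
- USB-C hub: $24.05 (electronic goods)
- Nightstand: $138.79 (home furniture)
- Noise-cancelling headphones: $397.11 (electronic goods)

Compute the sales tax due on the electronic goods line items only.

Game controller $56.71: electronic goods, under $250.00 → 2% → $1.1342
USB-C hub $24.05: electronic goods, under $250.00 → 2% → $0.481
Noise-cancelling headphones $397.11: electronic goods, $250.00 or more → 9.5% → $37.72545
Tax on electronic goods: unrounded sum = $39.34065 → $39.34

$39.34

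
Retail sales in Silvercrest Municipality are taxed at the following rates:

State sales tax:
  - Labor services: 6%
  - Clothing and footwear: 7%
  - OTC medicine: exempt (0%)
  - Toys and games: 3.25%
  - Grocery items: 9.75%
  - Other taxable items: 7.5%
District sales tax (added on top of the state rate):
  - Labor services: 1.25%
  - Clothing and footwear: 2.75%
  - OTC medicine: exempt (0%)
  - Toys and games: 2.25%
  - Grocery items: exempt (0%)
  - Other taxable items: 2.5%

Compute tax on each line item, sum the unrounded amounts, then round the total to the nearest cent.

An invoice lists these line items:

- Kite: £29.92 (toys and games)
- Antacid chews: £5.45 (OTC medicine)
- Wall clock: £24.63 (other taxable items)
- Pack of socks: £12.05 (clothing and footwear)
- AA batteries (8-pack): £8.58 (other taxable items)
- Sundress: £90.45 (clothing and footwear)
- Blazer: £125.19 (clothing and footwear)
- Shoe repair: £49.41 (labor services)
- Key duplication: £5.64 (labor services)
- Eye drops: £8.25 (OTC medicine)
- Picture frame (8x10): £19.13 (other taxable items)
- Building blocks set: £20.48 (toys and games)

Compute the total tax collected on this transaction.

Kite £29.92: toys and games → 3.25% + 2.25% district = 5.5% → £1.6456
Antacid chews £5.45: OTC medicine → 0% + 0% district = 0% → £0.00
Wall clock £24.63: other taxable items → 7.5% + 2.5% district = 10% → £2.463
Pack of socks £12.05: clothing and footwear → 7% + 2.75% district = 9.75% → £1.174875
AA batteries (8-pack) £8.58: other taxable items → 7.5% + 2.5% district = 10% → £0.858
Sundress £90.45: clothing and footwear → 7% + 2.75% district = 9.75% → £8.818875
Blazer £125.19: clothing and footwear → 7% + 2.75% district = 9.75% → £12.206025
Shoe repair £49.41: labor services → 6% + 1.25% district = 7.25% → £3.582225
Key duplication £5.64: labor services → 6% + 1.25% district = 7.25% → £0.4089
Eye drops £8.25: OTC medicine → 0% + 0% district = 0% → £0.00
Picture frame (8x10) £19.13: other taxable items → 7.5% + 2.5% district = 10% → £1.913
Building blocks set £20.48: toys and games → 3.25% + 2.25% district = 5.5% → £1.1264
Unrounded tax sum = £34.1969 → £34.20

£34.20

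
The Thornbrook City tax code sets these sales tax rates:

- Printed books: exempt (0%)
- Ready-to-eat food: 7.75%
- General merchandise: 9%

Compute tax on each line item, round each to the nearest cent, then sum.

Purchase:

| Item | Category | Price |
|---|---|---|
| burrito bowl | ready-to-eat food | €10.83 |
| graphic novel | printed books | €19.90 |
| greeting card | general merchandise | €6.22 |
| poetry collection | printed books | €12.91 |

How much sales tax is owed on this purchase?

Burrito bowl €10.83: ready-to-eat food → 7.75% → €0.84
Graphic novel €19.90: printed books → 0% → €0.00
Greeting card €6.22: general merchandise → 9% → €0.56
Poetry collection €12.91: printed books → 0% → €0.00
Total tax = €0.84 + €0.56 = €1.40

€1.40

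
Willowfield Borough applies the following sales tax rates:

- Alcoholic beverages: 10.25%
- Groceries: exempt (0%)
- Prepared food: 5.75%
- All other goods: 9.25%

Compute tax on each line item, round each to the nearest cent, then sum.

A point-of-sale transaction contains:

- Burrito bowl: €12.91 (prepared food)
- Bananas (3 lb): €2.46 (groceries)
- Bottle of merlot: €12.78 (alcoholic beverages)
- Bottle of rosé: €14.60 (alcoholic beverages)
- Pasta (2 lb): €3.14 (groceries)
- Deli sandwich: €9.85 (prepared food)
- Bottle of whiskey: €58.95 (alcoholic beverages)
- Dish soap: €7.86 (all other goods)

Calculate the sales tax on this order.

€10.89

Burrito bowl €12.91: prepared food → 5.75% → €0.74
Bananas (3 lb) €2.46: groceries → 0% → €0.00
Bottle of merlot €12.78: alcoholic beverages → 10.25% → €1.31
Bottle of rosé €14.60: alcoholic beverages → 10.25% → €1.50
Pasta (2 lb) €3.14: groceries → 0% → €0.00
Deli sandwich €9.85: prepared food → 5.75% → €0.57
Bottle of whiskey €58.95: alcoholic beverages → 10.25% → €6.04
Dish soap €7.86: all other goods → 9.25% → €0.73
Total tax = €0.74 + €1.31 + €1.50 + €0.57 + €6.04 + €0.73 = €10.89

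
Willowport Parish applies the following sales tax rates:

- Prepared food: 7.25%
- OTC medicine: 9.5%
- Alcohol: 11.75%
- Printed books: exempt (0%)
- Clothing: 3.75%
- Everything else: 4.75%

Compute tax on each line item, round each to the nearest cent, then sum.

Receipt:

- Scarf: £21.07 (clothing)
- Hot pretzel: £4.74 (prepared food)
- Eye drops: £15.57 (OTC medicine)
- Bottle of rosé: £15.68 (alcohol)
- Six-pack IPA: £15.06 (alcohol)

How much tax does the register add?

£6.22

Scarf £21.07: clothing → 3.75% → £0.79
Hot pretzel £4.74: prepared food → 7.25% → £0.34
Eye drops £15.57: OTC medicine → 9.5% → £1.48
Bottle of rosé £15.68: alcohol → 11.75% → £1.84
Six-pack IPA £15.06: alcohol → 11.75% → £1.77
Total tax = £0.79 + £0.34 + £1.48 + £1.84 + £1.77 = £6.22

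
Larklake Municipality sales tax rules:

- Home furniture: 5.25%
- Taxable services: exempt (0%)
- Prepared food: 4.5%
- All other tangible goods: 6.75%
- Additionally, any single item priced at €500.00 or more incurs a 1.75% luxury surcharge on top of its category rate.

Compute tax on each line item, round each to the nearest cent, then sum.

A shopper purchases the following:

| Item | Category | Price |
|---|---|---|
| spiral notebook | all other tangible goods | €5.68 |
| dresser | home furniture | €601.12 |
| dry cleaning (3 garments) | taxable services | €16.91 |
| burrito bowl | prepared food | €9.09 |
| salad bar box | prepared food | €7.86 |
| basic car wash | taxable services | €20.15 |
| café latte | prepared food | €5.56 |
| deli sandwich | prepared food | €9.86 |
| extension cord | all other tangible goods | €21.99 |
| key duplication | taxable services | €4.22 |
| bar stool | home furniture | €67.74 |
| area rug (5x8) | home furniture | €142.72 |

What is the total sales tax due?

Spiral notebook €5.68: all other tangible goods → 6.75% → €0.38
Dresser €601.12: home furniture → 5.25% + 1.75% surcharge = 7% → €42.08
Dry cleaning (3 garments) €16.91: taxable services → 0% → €0.00
Burrito bowl €9.09: prepared food → 4.5% → €0.41
Salad bar box €7.86: prepared food → 4.5% → €0.35
Basic car wash €20.15: taxable services → 0% → €0.00
Café latte €5.56: prepared food → 4.5% → €0.25
Deli sandwich €9.86: prepared food → 4.5% → €0.44
Extension cord €21.99: all other tangible goods → 6.75% → €1.48
Key duplication €4.22: taxable services → 0% → €0.00
Bar stool €67.74: home furniture → 5.25% → €3.56
Area rug (5x8) €142.72: home furniture → 5.25% → €7.49
Total tax = €0.38 + €42.08 + €0.41 + €0.35 + €0.25 + €0.44 + €1.48 + €3.56 + €7.49 = €56.44

€56.44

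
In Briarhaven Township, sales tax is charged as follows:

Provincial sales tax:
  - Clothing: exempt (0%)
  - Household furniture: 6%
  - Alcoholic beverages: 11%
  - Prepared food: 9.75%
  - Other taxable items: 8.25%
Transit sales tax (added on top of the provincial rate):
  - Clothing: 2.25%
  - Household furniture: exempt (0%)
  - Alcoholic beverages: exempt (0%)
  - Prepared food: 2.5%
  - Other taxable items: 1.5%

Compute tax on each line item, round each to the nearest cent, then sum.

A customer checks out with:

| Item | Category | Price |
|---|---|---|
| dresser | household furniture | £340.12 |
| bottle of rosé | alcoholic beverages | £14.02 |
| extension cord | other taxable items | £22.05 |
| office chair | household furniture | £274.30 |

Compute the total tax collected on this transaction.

Dresser £340.12: household furniture → 6% + 0% transit = 6% → £20.41
Bottle of rosé £14.02: alcoholic beverages → 11% + 0% transit = 11% → £1.54
Extension cord £22.05: other taxable items → 8.25% + 1.5% transit = 9.75% → £2.15
Office chair £274.30: household furniture → 6% + 0% transit = 6% → £16.46
Total tax = £20.41 + £1.54 + £2.15 + £16.46 = £40.56

£40.56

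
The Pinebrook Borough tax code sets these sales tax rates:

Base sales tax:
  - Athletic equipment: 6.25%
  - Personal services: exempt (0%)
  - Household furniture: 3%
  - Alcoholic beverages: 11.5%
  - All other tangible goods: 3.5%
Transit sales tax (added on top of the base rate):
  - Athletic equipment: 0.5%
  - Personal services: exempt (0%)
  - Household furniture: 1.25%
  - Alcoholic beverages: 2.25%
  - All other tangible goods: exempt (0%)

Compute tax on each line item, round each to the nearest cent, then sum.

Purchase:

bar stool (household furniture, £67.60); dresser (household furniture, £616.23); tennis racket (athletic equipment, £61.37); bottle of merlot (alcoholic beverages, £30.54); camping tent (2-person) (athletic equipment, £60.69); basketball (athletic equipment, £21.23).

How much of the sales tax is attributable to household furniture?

£29.06

Bar stool £67.60: household furniture → 3% + 1.25% transit = 4.25% → £2.87
Dresser £616.23: household furniture → 3% + 1.25% transit = 4.25% → £26.19
Tax on household furniture = £2.87 + £26.19 = £29.06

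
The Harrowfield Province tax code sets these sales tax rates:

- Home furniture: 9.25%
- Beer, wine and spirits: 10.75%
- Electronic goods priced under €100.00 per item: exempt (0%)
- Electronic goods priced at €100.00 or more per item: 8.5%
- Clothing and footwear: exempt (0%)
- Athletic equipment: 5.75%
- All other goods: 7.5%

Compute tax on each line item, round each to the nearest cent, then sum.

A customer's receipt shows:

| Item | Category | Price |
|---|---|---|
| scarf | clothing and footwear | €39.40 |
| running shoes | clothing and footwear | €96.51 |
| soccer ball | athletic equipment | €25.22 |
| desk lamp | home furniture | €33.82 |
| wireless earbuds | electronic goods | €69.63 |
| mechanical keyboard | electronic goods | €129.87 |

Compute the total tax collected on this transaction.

€15.62

Scarf €39.40: clothing and footwear → 0% → €0.00
Running shoes €96.51: clothing and footwear → 0% → €0.00
Soccer ball €25.22: athletic equipment → 5.75% → €1.45
Desk lamp €33.82: home furniture → 9.25% → €3.13
Wireless earbuds €69.63: electronic goods, under €100.00 → 0% → €0.00
Mechanical keyboard €129.87: electronic goods, €100.00 or more → 8.5% → €11.04
Total tax = €1.45 + €3.13 + €11.04 = €15.62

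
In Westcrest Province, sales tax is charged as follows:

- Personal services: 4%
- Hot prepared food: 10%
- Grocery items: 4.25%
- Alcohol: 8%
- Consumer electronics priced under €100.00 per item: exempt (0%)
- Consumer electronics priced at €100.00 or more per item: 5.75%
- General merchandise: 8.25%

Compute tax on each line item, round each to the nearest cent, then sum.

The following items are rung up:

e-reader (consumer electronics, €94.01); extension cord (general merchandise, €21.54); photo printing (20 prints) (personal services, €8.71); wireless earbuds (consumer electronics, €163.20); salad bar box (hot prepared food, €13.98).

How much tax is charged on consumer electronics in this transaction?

E-reader €94.01: consumer electronics, under €100.00 → 0% → €0.00
Wireless earbuds €163.20: consumer electronics, €100.00 or more → 5.75% → €9.38
Tax on consumer electronics = €0.00 + €9.38 = €9.38

€9.38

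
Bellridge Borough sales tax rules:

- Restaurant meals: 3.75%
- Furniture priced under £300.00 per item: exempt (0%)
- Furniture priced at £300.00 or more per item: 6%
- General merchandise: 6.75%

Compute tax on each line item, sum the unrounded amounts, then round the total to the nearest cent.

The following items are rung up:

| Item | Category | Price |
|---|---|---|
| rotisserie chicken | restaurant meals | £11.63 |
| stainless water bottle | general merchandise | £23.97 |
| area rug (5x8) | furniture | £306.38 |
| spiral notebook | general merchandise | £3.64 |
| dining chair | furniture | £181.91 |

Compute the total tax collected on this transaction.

£20.68

Rotisserie chicken £11.63: restaurant meals → 3.75% → £0.436125
Stainless water bottle £23.97: general merchandise → 6.75% → £1.617975
Area rug (5x8) £306.38: furniture, £300.00 or more → 6% → £18.3828
Spiral notebook £3.64: general merchandise → 6.75% → £0.2457
Dining chair £181.91: furniture, under £300.00 → 0% → £0.00
Unrounded tax sum = £20.6826 → £20.68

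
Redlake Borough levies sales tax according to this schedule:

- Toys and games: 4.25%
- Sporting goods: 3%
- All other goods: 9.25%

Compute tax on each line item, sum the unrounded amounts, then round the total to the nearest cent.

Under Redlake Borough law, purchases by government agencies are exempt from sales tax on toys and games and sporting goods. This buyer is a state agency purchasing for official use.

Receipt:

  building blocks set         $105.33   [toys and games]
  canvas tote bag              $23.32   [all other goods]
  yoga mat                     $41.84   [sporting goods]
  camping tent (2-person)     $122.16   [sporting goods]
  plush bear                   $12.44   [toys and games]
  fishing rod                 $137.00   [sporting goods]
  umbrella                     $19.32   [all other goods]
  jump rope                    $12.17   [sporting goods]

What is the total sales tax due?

$3.94

Building blocks set $105.33: toys and games, buyer-exempt → 0% → $0.00
Canvas tote bag $23.32: all other goods → 9.25% → $2.1571
Yoga mat $41.84: sporting goods, buyer-exempt → 0% → $0.00
Camping tent (2-person) $122.16: sporting goods, buyer-exempt → 0% → $0.00
Plush bear $12.44: toys and games, buyer-exempt → 0% → $0.00
Fishing rod $137.00: sporting goods, buyer-exempt → 0% → $0.00
Umbrella $19.32: all other goods → 9.25% → $1.7871
Jump rope $12.17: sporting goods, buyer-exempt → 0% → $0.00
Unrounded tax sum = $3.9442 → $3.94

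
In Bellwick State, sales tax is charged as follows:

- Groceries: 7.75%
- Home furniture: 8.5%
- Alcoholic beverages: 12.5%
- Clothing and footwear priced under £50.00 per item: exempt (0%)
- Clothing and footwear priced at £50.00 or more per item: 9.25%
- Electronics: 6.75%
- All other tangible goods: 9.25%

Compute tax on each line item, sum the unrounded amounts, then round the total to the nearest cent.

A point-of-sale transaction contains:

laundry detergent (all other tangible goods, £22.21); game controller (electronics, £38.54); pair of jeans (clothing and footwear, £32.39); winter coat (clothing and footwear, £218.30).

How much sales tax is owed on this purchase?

£24.85

Laundry detergent £22.21: all other tangible goods → 9.25% → £2.054425
Game controller £38.54: electronics → 6.75% → £2.60145
Pair of jeans £32.39: clothing and footwear, under £50.00 → 0% → £0.00
Winter coat £218.30: clothing and footwear, £50.00 or more → 9.25% → £20.19275
Unrounded tax sum = £24.848625 → £24.85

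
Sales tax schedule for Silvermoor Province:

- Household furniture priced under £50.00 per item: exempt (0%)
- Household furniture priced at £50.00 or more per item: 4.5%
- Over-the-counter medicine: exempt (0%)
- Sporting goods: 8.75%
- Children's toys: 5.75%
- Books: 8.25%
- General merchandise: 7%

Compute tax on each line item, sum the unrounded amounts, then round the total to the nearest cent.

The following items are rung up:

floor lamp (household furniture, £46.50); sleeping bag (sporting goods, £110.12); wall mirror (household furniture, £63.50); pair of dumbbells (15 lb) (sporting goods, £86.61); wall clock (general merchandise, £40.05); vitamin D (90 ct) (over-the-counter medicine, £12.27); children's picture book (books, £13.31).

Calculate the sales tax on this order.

£23.97

Floor lamp £46.50: household furniture, under £50.00 → 0% → £0.00
Sleeping bag £110.12: sporting goods → 8.75% → £9.6355
Wall mirror £63.50: household furniture, £50.00 or more → 4.5% → £2.8575
Pair of dumbbells (15 lb) £86.61: sporting goods → 8.75% → £7.578375
Wall clock £40.05: general merchandise → 7% → £2.8035
Vitamin D (90 ct) £12.27: over-the-counter medicine → 0% → £0.00
Children's picture book £13.31: books → 8.25% → £1.098075
Unrounded tax sum = £23.97295 → £23.97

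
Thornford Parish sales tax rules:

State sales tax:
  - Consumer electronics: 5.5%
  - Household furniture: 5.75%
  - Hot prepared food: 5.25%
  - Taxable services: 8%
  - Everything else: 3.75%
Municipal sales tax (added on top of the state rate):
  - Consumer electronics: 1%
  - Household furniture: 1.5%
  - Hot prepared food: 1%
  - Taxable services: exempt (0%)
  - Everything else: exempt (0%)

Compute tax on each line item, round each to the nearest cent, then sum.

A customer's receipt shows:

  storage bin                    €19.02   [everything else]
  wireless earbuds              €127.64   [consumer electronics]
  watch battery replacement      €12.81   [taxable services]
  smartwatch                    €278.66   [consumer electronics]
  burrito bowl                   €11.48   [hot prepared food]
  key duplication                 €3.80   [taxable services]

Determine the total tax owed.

€29.16

Storage bin €19.02: everything else → 3.75% + 0% municipal = 3.75% → €0.71
Wireless earbuds €127.64: consumer electronics → 5.5% + 1% municipal = 6.5% → €8.30
Watch battery replacement €12.81: taxable services → 8% + 0% municipal = 8% → €1.02
Smartwatch €278.66: consumer electronics → 5.5% + 1% municipal = 6.5% → €18.11
Burrito bowl €11.48: hot prepared food → 5.25% + 1% municipal = 6.25% → €0.72
Key duplication €3.80: taxable services → 8% + 0% municipal = 8% → €0.30
Total tax = €0.71 + €8.30 + €1.02 + €18.11 + €0.72 + €0.30 = €29.16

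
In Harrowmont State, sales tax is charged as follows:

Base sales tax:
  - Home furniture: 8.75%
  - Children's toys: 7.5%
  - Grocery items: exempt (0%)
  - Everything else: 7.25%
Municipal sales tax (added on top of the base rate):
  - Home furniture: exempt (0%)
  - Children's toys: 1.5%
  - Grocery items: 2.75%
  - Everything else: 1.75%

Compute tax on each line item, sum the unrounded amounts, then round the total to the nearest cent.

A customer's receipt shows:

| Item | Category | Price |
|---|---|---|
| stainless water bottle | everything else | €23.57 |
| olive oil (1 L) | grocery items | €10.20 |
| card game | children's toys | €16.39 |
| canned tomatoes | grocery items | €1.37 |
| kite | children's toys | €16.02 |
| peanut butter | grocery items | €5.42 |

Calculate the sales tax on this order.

€5.51

Stainless water bottle €23.57: everything else → 7.25% + 1.75% municipal = 9% → €2.1213
Olive oil (1 L) €10.20: grocery items → 0% + 2.75% municipal = 2.75% → €0.2805
Card game €16.39: children's toys → 7.5% + 1.5% municipal = 9% → €1.4751
Canned tomatoes €1.37: grocery items → 0% + 2.75% municipal = 2.75% → €0.037675
Kite €16.02: children's toys → 7.5% + 1.5% municipal = 9% → €1.4418
Peanut butter €5.42: grocery items → 0% + 2.75% municipal = 2.75% → €0.14905
Unrounded tax sum = €5.505425 → €5.51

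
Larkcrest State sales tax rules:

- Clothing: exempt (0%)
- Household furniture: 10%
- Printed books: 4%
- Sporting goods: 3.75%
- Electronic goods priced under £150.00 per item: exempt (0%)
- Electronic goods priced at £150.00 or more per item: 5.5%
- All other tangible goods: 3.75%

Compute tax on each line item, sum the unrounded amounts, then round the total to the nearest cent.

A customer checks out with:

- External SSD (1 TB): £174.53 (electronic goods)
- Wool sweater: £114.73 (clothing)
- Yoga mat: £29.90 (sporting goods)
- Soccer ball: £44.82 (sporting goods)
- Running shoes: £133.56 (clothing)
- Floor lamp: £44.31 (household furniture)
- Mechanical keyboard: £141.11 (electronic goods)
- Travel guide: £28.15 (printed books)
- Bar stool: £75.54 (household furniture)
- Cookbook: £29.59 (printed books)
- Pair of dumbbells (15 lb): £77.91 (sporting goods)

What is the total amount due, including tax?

External SSD (1 TB) £174.53: electronic goods, £150.00 or more → 5.5% → £9.59915
Wool sweater £114.73: clothing → 0% → £0.00
Yoga mat £29.90: sporting goods → 3.75% → £1.12125
Soccer ball £44.82: sporting goods → 3.75% → £1.68075
Running shoes £133.56: clothing → 0% → £0.00
Floor lamp £44.31: household furniture → 10% → £4.431
Mechanical keyboard £141.11: electronic goods, under £150.00 → 0% → £0.00
Travel guide £28.15: printed books → 4% → £1.126
Bar stool £75.54: household furniture → 10% → £7.554
Cookbook £29.59: printed books → 4% → £1.1836
Pair of dumbbells (15 lb) £77.91: sporting goods → 3.75% → £2.921625
Subtotal = £894.15; unrounded tax = £29.617375 → £29.62; total due = £923.77

£923.77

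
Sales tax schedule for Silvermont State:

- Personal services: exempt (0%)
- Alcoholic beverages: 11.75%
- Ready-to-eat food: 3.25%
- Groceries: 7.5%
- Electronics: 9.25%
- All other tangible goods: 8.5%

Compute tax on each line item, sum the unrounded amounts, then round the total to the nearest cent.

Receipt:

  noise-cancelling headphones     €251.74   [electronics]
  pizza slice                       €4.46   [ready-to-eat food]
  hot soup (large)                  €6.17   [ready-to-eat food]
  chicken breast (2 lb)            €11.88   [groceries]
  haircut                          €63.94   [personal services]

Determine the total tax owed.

€24.52

Noise-cancelling headphones €251.74: electronics → 9.25% → €23.28595
Pizza slice €4.46: ready-to-eat food → 3.25% → €0.14495
Hot soup (large) €6.17: ready-to-eat food → 3.25% → €0.200525
Chicken breast (2 lb) €11.88: groceries → 7.5% → €0.891
Haircut €63.94: personal services → 0% → €0.00
Unrounded tax sum = €24.522425 → €24.52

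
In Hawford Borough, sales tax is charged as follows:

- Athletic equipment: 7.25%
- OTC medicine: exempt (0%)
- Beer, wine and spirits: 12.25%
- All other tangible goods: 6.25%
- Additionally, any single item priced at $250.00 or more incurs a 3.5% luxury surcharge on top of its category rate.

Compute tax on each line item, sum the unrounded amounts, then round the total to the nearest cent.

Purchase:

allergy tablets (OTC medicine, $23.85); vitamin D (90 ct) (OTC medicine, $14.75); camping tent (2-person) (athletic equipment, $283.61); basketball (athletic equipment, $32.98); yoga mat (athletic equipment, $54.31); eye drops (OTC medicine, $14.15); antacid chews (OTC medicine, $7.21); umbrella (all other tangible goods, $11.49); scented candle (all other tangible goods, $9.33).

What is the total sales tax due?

Allergy tablets $23.85: OTC medicine → 0% → $0.00
Vitamin D (90 ct) $14.75: OTC medicine → 0% → $0.00
Camping tent (2-person) $283.61: athletic equipment → 7.25% + 3.5% surcharge = 10.75% → $30.488075
Basketball $32.98: athletic equipment → 7.25% → $2.39105
Yoga mat $54.31: athletic equipment → 7.25% → $3.937475
Eye drops $14.15: OTC medicine → 0% → $0.00
Antacid chews $7.21: OTC medicine → 0% → $0.00
Umbrella $11.49: all other tangible goods → 6.25% → $0.718125
Scented candle $9.33: all other tangible goods → 6.25% → $0.583125
Unrounded tax sum = $38.11785 → $38.12

$38.12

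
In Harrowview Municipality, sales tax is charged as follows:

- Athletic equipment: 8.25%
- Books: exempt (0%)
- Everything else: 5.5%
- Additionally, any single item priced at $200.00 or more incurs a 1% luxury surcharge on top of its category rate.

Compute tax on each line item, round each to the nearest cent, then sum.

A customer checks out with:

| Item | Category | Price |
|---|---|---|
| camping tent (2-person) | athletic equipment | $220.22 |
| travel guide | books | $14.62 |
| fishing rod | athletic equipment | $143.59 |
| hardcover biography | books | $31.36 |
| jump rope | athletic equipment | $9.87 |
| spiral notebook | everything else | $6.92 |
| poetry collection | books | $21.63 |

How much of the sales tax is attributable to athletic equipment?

Camping tent (2-person) $220.22: athletic equipment → 8.25% + 1% surcharge = 9.25% → $20.37
Fishing rod $143.59: athletic equipment → 8.25% → $11.85
Jump rope $9.87: athletic equipment → 8.25% → $0.81
Tax on athletic equipment = $20.37 + $11.85 + $0.81 = $33.03

$33.03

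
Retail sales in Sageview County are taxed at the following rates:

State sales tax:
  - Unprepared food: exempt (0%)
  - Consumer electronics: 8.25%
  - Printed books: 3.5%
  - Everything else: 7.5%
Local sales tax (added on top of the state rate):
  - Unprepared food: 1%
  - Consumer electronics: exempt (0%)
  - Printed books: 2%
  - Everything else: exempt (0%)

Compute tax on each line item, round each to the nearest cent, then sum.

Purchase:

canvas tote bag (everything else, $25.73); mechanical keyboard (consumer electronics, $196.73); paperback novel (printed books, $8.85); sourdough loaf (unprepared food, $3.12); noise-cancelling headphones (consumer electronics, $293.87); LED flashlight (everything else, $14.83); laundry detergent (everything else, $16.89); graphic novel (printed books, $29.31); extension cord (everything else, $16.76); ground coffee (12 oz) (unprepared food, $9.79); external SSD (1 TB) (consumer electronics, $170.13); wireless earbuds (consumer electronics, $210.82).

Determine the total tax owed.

$79.70

Canvas tote bag $25.73: everything else → 7.5% + 0% local = 7.5% → $1.93
Mechanical keyboard $196.73: consumer electronics → 8.25% + 0% local = 8.25% → $16.23
Paperback novel $8.85: printed books → 3.5% + 2% local = 5.5% → $0.49
Sourdough loaf $3.12: unprepared food → 0% + 1% local = 1% → $0.03
Noise-cancelling headphones $293.87: consumer electronics → 8.25% + 0% local = 8.25% → $24.24
LED flashlight $14.83: everything else → 7.5% + 0% local = 7.5% → $1.11
Laundry detergent $16.89: everything else → 7.5% + 0% local = 7.5% → $1.27
Graphic novel $29.31: printed books → 3.5% + 2% local = 5.5% → $1.61
Extension cord $16.76: everything else → 7.5% + 0% local = 7.5% → $1.26
Ground coffee (12 oz) $9.79: unprepared food → 0% + 1% local = 1% → $0.10
External SSD (1 TB) $170.13: consumer electronics → 8.25% + 0% local = 8.25% → $14.04
Wireless earbuds $210.82: consumer electronics → 8.25% + 0% local = 8.25% → $17.39
Total tax = $1.93 + $16.23 + $0.49 + $0.03 + $24.24 + $1.11 + $1.27 + $1.61 + $1.26 + $0.10 + $14.04 + $17.39 = $79.70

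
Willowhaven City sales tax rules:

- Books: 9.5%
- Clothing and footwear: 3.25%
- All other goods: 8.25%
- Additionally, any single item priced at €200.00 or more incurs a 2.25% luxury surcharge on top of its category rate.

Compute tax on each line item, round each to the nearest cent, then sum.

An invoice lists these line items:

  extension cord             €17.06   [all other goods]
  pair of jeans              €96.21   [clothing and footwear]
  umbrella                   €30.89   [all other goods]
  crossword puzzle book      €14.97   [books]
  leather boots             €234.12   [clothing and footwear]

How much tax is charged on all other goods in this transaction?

€3.96

Extension cord €17.06: all other goods → 8.25% → €1.41
Umbrella €30.89: all other goods → 8.25% → €2.55
Tax on all other goods = €1.41 + €2.55 = €3.96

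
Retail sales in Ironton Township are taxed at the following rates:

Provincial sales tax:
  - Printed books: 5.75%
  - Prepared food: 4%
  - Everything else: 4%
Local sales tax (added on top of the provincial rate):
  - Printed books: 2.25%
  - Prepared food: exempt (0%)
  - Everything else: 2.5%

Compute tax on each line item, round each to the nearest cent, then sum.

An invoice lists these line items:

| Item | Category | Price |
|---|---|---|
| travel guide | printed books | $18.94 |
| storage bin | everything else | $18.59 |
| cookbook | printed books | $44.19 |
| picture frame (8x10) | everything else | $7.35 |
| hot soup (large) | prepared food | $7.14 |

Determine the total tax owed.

$7.04

Travel guide $18.94: printed books → 5.75% + 2.25% local = 8% → $1.52
Storage bin $18.59: everything else → 4% + 2.5% local = 6.5% → $1.21
Cookbook $44.19: printed books → 5.75% + 2.25% local = 8% → $3.54
Picture frame (8x10) $7.35: everything else → 4% + 2.5% local = 6.5% → $0.48
Hot soup (large) $7.14: prepared food → 4% + 0% local = 4% → $0.29
Total tax = $1.52 + $1.21 + $3.54 + $0.48 + $0.29 = $7.04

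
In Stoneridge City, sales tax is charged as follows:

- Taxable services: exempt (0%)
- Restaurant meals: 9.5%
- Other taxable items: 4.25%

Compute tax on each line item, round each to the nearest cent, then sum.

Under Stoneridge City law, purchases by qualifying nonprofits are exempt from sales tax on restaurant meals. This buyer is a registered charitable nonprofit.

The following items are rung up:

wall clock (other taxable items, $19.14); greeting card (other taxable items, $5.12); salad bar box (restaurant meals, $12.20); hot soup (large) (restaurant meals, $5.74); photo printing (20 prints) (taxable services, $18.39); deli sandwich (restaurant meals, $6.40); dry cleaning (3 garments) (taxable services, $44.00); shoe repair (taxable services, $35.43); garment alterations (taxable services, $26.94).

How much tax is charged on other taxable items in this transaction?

Wall clock $19.14: other taxable items → 4.25% → $0.81
Greeting card $5.12: other taxable items → 4.25% → $0.22
Tax on other taxable items = $0.81 + $0.22 = $1.03

$1.03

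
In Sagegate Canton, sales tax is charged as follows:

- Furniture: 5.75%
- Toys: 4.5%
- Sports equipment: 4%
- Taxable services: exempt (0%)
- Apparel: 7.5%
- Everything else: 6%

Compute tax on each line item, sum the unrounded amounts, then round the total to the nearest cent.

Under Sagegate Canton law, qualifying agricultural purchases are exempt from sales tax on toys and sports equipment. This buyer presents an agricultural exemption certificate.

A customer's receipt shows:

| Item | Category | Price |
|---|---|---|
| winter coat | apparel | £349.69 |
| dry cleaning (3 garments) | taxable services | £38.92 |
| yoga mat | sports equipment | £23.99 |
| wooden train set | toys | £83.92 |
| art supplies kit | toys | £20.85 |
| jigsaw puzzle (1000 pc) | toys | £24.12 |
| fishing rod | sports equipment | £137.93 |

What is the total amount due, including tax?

Winter coat £349.69: apparel → 7.5% → £26.22675
Dry cleaning (3 garments) £38.92: taxable services → 0% → £0.00
Yoga mat £23.99: sports equipment, buyer-exempt → 0% → £0.00
Wooden train set £83.92: toys, buyer-exempt → 0% → £0.00
Art supplies kit £20.85: toys, buyer-exempt → 0% → £0.00
Jigsaw puzzle (1000 pc) £24.12: toys, buyer-exempt → 0% → £0.00
Fishing rod £137.93: sports equipment, buyer-exempt → 0% → £0.00
Subtotal = £679.42; unrounded tax = £26.22675 → £26.23; total due = £705.65

£705.65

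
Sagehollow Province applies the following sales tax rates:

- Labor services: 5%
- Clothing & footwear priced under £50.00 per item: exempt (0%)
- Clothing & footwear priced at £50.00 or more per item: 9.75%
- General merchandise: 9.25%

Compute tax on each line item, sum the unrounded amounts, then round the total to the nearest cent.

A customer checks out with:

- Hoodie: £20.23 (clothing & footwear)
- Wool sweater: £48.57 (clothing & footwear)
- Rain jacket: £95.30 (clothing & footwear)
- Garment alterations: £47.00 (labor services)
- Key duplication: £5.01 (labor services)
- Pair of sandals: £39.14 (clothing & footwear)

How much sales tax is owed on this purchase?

Hoodie £20.23: clothing & footwear, under £50.00 → 0% → £0.00
Wool sweater £48.57: clothing & footwear, under £50.00 → 0% → £0.00
Rain jacket £95.30: clothing & footwear, £50.00 or more → 9.75% → £9.29175
Garment alterations £47.00: labor services → 5% → £2.35
Key duplication £5.01: labor services → 5% → £0.2505
Pair of sandals £39.14: clothing & footwear, under £50.00 → 0% → £0.00
Unrounded tax sum = £11.89225 → £11.89

£11.89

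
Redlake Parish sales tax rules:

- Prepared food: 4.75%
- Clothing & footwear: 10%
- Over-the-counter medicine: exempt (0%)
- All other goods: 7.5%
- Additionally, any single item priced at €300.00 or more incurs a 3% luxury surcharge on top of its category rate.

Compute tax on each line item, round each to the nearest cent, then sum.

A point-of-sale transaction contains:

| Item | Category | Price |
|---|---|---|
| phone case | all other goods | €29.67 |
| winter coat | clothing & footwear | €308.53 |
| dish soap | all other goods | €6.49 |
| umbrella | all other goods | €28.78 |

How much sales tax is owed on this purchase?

Phone case €29.67: all other goods → 7.5% → €2.23
Winter coat €308.53: clothing & footwear → 10% + 3% surcharge = 13% → €40.11
Dish soap €6.49: all other goods → 7.5% → €0.49
Umbrella €28.78: all other goods → 7.5% → €2.16
Total tax = €2.23 + €40.11 + €0.49 + €2.16 = €44.99

€44.99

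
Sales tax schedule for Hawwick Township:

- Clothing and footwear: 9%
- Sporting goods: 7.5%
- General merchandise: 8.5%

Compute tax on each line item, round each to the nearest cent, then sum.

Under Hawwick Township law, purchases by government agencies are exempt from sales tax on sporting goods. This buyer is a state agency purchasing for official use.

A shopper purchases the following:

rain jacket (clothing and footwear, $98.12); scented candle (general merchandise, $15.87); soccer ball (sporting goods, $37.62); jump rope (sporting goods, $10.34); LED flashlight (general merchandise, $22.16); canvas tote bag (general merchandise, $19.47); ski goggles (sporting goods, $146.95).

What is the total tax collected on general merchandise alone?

Scented candle $15.87: general merchandise → 8.5% → $1.35
LED flashlight $22.16: general merchandise → 8.5% → $1.88
Canvas tote bag $19.47: general merchandise → 8.5% → $1.65
Tax on general merchandise = $1.35 + $1.88 + $1.65 = $4.88

$4.88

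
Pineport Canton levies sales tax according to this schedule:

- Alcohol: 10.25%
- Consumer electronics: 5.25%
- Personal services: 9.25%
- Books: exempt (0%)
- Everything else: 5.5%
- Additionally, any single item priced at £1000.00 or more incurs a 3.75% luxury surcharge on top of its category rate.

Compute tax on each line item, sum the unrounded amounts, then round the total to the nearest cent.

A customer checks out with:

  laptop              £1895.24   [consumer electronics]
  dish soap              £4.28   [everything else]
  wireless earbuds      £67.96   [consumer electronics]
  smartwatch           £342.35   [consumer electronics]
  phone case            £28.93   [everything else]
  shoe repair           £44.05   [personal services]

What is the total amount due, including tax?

£2580.82

Laptop £1895.24: consumer electronics → 5.25% + 3.75% surcharge = 9% → £170.5716
Dish soap £4.28: everything else → 5.5% → £0.2354
Wireless earbuds £67.96: consumer electronics → 5.25% → £3.5679
Smartwatch £342.35: consumer electronics → 5.25% → £17.973375
Phone case £28.93: everything else → 5.5% → £1.59115
Shoe repair £44.05: personal services → 9.25% → £4.074625
Subtotal = £2382.81; unrounded tax = £198.01405 → £198.01; total due = £2580.82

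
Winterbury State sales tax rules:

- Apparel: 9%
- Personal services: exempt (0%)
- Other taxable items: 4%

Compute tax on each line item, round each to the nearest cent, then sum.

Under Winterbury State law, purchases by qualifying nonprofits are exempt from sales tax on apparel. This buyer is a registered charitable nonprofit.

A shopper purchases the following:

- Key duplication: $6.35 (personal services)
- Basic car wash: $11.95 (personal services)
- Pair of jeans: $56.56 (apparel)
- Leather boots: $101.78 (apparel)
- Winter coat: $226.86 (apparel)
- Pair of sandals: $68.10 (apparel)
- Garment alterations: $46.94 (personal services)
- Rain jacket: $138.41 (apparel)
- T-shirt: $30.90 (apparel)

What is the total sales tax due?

$0.00

Key duplication $6.35: personal services → 0% → $0.00
Basic car wash $11.95: personal services → 0% → $0.00
Pair of jeans $56.56: apparel, buyer-exempt → 0% → $0.00
Leather boots $101.78: apparel, buyer-exempt → 0% → $0.00
Winter coat $226.86: apparel, buyer-exempt → 0% → $0.00
Pair of sandals $68.10: apparel, buyer-exempt → 0% → $0.00
Garment alterations $46.94: personal services → 0% → $0.00
Rain jacket $138.41: apparel, buyer-exempt → 0% → $0.00
T-shirt $30.90: apparel, buyer-exempt → 0% → $0.00
Total tax = $0.00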